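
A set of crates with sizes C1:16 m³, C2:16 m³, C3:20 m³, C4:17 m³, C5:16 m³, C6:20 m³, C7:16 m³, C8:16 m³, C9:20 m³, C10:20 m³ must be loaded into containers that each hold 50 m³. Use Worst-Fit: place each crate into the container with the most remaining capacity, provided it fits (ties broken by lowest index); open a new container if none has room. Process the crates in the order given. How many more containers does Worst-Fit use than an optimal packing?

1

Worst-Fit: [16,16,16] [20,17] [20,16] [16,20] [20] → 5 containers.
Total size 177 m³; any packing needs at least ⌈177/50⌉ = 4 containers.
An optimal packing achieves that bound: [20,20] [20,20] [17,16,16] [16,16,16] → 4 containers.
Excess: 5 − 4 = 1.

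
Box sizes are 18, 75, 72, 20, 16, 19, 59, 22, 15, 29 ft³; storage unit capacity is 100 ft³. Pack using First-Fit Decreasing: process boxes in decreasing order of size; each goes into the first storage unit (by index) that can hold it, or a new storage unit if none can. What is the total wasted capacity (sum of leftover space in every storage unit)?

55

Sorted descending: 75, 72, 59, 29, 22, 20, 19, 18, 16, 15.
Put 75 ft³ in storage unit 1; 25 ft³ remain.
Put 72 ft³ in storage unit 2; 28 ft³ remain.
Put 59 ft³ in storage unit 3; 41 ft³ remain.
Put 29 ft³ in storage unit 3; 12 ft³ remain.
Put 22 ft³ in storage unit 1; 3 ft³ remain.
Put 20 ft³ in storage unit 2; 8 ft³ remain.
Put 19 ft³ in storage unit 4; 81 ft³ remain.
Put 18 ft³ in storage unit 4; 63 ft³ remain.
Put 16 ft³ in storage unit 4; 47 ft³ remain.
Put 15 ft³ in storage unit 4; 32 ft³ remain.
4 storage units × 100 ft³ = 400 ft³; used 345 ft³; unused 55 ft³.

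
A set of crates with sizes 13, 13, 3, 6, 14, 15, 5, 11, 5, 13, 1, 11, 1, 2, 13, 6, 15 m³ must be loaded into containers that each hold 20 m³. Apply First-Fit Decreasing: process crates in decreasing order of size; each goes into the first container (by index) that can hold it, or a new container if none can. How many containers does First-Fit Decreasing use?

9 containers

Sorted descending: 15, 15, 14, 13, 13, 13, 13, 11, 11, 6, 6, 5, 5, 3, 2, 1, 1.
container 1: place 15 m³, 5 m³ left
container 2: place 15 m³, 5 m³ left
container 3: place 14 m³, 6 m³ left
container 4: place 13 m³, 7 m³ left
container 5: place 13 m³, 7 m³ left
container 6: place 13 m³, 7 m³ left
container 7: place 13 m³, 7 m³ left
container 8: place 11 m³, 9 m³ left
container 9: place 11 m³, 9 m³ left
container 3: place 6 m³, 0 m³ left
container 4: place 6 m³, 1 m³ left
container 1: place 5 m³, 0 m³ left
container 2: place 5 m³, 0 m³ left
container 5: place 3 m³, 4 m³ left
container 5: place 2 m³, 2 m³ left
container 4: place 1 m³, 0 m³ left
container 5: place 1 m³, 1 m³ left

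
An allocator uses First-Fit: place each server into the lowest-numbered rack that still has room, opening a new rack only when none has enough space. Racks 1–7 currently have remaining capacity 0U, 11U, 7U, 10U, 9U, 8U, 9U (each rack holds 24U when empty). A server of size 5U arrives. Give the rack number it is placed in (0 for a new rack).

Racks with room: rack 2 (11U), rack 3 (7U), rack 4 (10U), rack 5 (9U), rack 6 (8U), rack 7 (9U).
The first with room is rack 2.

2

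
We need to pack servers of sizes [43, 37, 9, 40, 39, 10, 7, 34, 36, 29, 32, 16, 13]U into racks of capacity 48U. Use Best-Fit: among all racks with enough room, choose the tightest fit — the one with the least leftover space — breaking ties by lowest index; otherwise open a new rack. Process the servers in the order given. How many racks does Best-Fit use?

rack 1: place 43U, 5U left
rack 2: place 37U, 11U left
rack 2: place 9U, 2U left
rack 3: place 40U, 8U left
rack 4: place 39U, 9U left
rack 5: place 10U, 38U left
rack 3: place 7U, 1U left
rack 5: place 34U, 4U left
rack 6: place 36U, 12U left
rack 7: place 29U, 19U left
rack 8: place 32U, 16U left
rack 8: place 16U, 0U left
rack 7: place 13U, 6U left

8 racks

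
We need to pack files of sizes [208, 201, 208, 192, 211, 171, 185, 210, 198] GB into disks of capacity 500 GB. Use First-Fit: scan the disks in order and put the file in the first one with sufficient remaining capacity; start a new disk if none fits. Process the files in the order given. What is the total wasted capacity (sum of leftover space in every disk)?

716

disk 1: place 208 GB, 292 GB left
disk 1: place 201 GB, 91 GB left
disk 2: place 208 GB, 292 GB left
disk 2: place 192 GB, 100 GB left
disk 3: place 211 GB, 289 GB left
disk 3: place 171 GB, 118 GB left
disk 4: place 185 GB, 315 GB left
disk 4: place 210 GB, 105 GB left
disk 5: place 198 GB, 302 GB left
5 disks × 500 GB = 2500 GB; used 1784 GB; unused 716 GB.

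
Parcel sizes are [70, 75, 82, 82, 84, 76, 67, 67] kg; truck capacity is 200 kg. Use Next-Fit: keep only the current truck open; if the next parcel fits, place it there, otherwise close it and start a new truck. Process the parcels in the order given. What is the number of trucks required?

70 kg → truck 1 (remaining 130 kg)
75 kg → truck 1 (remaining 55 kg)
82 kg → truck 2 (remaining 118 kg)
82 kg → truck 2 (remaining 36 kg)
84 kg → truck 3 (remaining 116 kg)
76 kg → truck 3 (remaining 40 kg)
67 kg → truck 4 (remaining 133 kg)
67 kg → truck 4 (remaining 66 kg)
Final trucks: [70,75] [82,82] [84,76] [67,67].

4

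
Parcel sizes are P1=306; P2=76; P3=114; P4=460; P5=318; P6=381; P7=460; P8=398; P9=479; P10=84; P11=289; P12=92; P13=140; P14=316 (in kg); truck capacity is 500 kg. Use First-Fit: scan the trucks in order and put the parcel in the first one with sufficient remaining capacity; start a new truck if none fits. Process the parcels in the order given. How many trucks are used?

Put P1 (306 kg) in truck 1; 194 kg remain.
Put P2 (76 kg) in truck 1; 118 kg remain.
Put P3 (114 kg) in truck 1; 4 kg remain.
Put P4 (460 kg) in truck 2; 40 kg remain.
Put P5 (318 kg) in truck 3; 182 kg remain.
Put P6 (381 kg) in truck 4; 119 kg remain.
Put P7 (460 kg) in truck 5; 40 kg remain.
Put P8 (398 kg) in truck 6; 102 kg remain.
Put P9 (479 kg) in truck 7; 21 kg remain.
Put P10 (84 kg) in truck 3; 98 kg remain.
Put P11 (289 kg) in truck 8; 211 kg remain.
Put P12 (92 kg) in truck 3; 6 kg remain.
Put P13 (140 kg) in truck 8; 71 kg remain.
Put P14 (316 kg) in truck 9; 184 kg remain.
Final trucks: [306,76,114] [460] [318,84,92] [381] [460] [398] [479] [289,140] [316].

9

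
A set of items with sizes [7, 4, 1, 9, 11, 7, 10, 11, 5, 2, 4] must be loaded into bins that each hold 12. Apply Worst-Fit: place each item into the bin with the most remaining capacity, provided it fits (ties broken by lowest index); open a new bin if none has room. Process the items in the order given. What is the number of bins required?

7

Put 7 in bin 1; 5 remain.
Put 4 in bin 1; 1 remain.
Put 1 in bin 1; 0 remain.
Put 9 in bin 2; 3 remain.
Put 11 in bin 3; 1 remain.
Put 7 in bin 4; 5 remain.
Put 10 in bin 5; 2 remain.
Put 11 in bin 6; 1 remain.
Put 5 in bin 4; 0 remain.
Put 2 in bin 2; 1 remain.
Put 4 in bin 7; 8 remain.
Final bins: [7,4,1] [9,2] [11] [7,5] [10] [11] [4].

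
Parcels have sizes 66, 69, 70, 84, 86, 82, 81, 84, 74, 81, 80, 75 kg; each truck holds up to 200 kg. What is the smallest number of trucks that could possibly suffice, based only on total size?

Total size = 66 + 69 + 70 + 84 + 86 + 82 + 81 + 84 + 74 + 81 + 80 + 75 = 932 kg.
⌈932 / 200⌉ = 5.

5 trucks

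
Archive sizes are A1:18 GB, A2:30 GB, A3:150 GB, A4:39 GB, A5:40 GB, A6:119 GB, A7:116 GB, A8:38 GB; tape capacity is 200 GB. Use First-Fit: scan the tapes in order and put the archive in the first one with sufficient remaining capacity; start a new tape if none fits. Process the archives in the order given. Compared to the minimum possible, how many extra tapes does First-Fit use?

First-Fit: [18,30,150] [39,40,119] [116,38] → 3 tapes.
Total size 550 GB; any packing needs at least ⌈550/200⌉ = 3 tapes.
So 3 is already optimal.

0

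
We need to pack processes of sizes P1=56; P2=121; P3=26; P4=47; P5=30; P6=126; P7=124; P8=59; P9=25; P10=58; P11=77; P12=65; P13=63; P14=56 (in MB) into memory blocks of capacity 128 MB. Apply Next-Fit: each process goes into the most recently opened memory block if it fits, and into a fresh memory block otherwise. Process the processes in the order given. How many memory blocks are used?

memory block 1: place P1 (56 MB), 72 MB left
memory block 2: place P2 (121 MB), 7 MB left
memory block 3: place P3 (26 MB), 102 MB left
memory block 3: place P4 (47 MB), 55 MB left
memory block 3: place P5 (30 MB), 25 MB left
memory block 4: place P6 (126 MB), 2 MB left
memory block 5: place P7 (124 MB), 4 MB left
memory block 6: place P8 (59 MB), 69 MB left
memory block 6: place P9 (25 MB), 44 MB left
memory block 7: place P10 (58 MB), 70 MB left
memory block 8: place P11 (77 MB), 51 MB left
memory block 9: place P12 (65 MB), 63 MB left
memory block 9: place P13 (63 MB), 0 MB left
memory block 10: place P14 (56 MB), 72 MB left

10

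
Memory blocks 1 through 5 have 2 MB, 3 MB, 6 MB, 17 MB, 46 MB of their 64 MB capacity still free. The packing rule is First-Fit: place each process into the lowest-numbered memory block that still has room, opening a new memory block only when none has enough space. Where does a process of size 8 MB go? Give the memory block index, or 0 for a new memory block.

4

Memory blocks with room: memory block 4 (17 MB), memory block 5 (46 MB).
The first with room is memory block 4.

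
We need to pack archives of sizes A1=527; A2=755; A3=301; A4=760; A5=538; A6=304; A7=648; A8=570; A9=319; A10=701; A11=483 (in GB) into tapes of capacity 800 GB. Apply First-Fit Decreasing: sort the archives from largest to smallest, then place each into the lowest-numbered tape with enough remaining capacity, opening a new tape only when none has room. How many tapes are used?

9

Sorted descending: 760, 755, 701, 648, 570, 538, 527, 483, 319, 304, 301.
Put 760 GB in tape 1; 40 GB remain.
Put 755 GB in tape 2; 45 GB remain.
Put 701 GB in tape 3; 99 GB remain.
Put 648 GB in tape 4; 152 GB remain.
Put 570 GB in tape 5; 230 GB remain.
Put 538 GB in tape 6; 262 GB remain.
Put 527 GB in tape 7; 273 GB remain.
Put 483 GB in tape 8; 317 GB remain.
Put 319 GB in tape 9; 481 GB remain.
Put 304 GB in tape 8; 13 GB remain.
Put 301 GB in tape 9; 180 GB remain.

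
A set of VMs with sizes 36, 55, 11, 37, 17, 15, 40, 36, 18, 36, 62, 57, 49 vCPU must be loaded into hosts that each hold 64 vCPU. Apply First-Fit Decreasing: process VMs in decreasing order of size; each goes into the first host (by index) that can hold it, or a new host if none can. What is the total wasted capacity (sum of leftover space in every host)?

107

Sorted descending: 62, 57, 55, 49, 40, 37, 36, 36, 36, 18, 17, 15, 11.
Put 62 vCPU in host 1; 2 vCPU remain.
Put 57 vCPU in host 2; 7 vCPU remain.
Put 55 vCPU in host 3; 9 vCPU remain.
Put 49 vCPU in host 4; 15 vCPU remain.
Put 40 vCPU in host 5; 24 vCPU remain.
Put 37 vCPU in host 6; 27 vCPU remain.
Put 36 vCPU in host 7; 28 vCPU remain.
Put 36 vCPU in host 8; 28 vCPU remain.
Put 36 vCPU in host 9; 28 vCPU remain.
Put 18 vCPU in host 5; 6 vCPU remain.
Put 17 vCPU in host 6; 10 vCPU remain.
Put 15 vCPU in host 4; 0 vCPU remain.
Put 11 vCPU in host 7; 17 vCPU remain.
9 hosts × 64 vCPU = 576 vCPU; used 469 vCPU; unused 107 vCPU.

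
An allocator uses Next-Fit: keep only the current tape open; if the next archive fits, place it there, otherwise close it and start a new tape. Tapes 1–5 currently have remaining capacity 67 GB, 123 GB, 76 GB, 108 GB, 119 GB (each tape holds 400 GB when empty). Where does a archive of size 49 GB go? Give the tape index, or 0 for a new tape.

5

Next-Fit only looks at tape 5, which has 119 GB free.
49 GB fits there.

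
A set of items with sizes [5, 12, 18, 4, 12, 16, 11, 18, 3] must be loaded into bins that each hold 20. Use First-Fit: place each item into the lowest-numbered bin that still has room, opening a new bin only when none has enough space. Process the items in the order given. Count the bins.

5 → bin 1 (remaining 15)
12 → bin 1 (remaining 3)
18 → bin 2 (remaining 2)
4 → bin 3 (remaining 16)
12 → bin 3 (remaining 4)
16 → bin 4 (remaining 4)
11 → bin 5 (remaining 9)
18 → bin 6 (remaining 2)
3 → bin 1 (remaining 0)
Final bins: [5,12,3] [18] [4,12] [16] [11] [18].

6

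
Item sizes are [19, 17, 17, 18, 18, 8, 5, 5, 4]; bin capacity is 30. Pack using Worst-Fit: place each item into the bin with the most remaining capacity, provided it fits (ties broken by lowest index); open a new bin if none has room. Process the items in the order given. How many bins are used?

bin 1: place 19, 11 left
bin 2: place 17, 13 left
bin 3: place 17, 13 left
bin 4: place 18, 12 left
bin 5: place 18, 12 left
bin 2: place 8, 5 left
bin 3: place 5, 8 left
bin 4: place 5, 7 left
bin 5: place 4, 8 left

5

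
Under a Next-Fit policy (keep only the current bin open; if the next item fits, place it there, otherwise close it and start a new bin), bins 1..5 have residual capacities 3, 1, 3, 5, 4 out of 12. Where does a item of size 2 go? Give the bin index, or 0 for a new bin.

Next-Fit only looks at bin 5, which has 4 free.
2 fits there.

5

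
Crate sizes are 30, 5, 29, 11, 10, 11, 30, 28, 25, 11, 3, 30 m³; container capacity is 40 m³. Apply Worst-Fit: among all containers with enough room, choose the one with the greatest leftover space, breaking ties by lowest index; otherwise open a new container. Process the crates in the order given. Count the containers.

30 m³ → container 1 (remaining 10 m³)
5 m³ → container 1 (remaining 5 m³)
29 m³ → container 2 (remaining 11 m³)
11 m³ → container 2 (remaining 0 m³)
10 m³ → container 3 (remaining 30 m³)
11 m³ → container 3 (remaining 19 m³)
30 m³ → container 4 (remaining 10 m³)
28 m³ → container 5 (remaining 12 m³)
25 m³ → container 6 (remaining 15 m³)
11 m³ → container 3 (remaining 8 m³)
3 m³ → container 6 (remaining 12 m³)
30 m³ → container 7 (remaining 10 m³)
Final containers: [30,5] [29,11] [10,11,11] [30] [28] [25,3] [30].

7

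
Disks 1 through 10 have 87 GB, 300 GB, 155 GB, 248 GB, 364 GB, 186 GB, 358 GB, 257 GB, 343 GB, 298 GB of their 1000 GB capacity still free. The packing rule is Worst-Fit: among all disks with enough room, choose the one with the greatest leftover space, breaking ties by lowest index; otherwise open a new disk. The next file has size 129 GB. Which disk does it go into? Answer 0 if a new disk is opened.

5

Disks with room: disk 2 (300 GB), disk 3 (155 GB), disk 4 (248 GB), disk 5 (364 GB), disk 6 (186 GB), disk 7 (358 GB), disk 8 (257 GB), disk 9 (343 GB), disk 10 (298 GB).
Most room is disk 5 with 364 GB free.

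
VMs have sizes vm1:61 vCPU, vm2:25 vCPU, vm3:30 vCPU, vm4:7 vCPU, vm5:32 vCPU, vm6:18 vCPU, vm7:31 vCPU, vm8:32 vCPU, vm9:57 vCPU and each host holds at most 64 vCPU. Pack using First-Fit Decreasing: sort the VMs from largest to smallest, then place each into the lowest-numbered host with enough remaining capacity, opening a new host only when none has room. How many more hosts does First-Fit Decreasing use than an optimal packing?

First-Fit Decreasing: [61] [57,7] [32,32] [31,30] [25,18] → 5 hosts.
Total size 293 vCPU; any packing needs at least ⌈293/64⌉ = 5 hosts.
So 5 is already optimal.

0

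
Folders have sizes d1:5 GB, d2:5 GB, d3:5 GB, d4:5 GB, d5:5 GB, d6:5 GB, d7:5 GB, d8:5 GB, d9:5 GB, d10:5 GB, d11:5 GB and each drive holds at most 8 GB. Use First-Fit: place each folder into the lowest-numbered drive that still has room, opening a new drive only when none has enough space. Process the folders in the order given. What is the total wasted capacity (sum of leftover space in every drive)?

Put d1 (5 GB) in drive 1; 3 GB remain.
Put d2 (5 GB) in drive 2; 3 GB remain.
Put d3 (5 GB) in drive 3; 3 GB remain.
Put d4 (5 GB) in drive 4; 3 GB remain.
Put d5 (5 GB) in drive 5; 3 GB remain.
Put d6 (5 GB) in drive 6; 3 GB remain.
Put d7 (5 GB) in drive 7; 3 GB remain.
Put d8 (5 GB) in drive 8; 3 GB remain.
Put d9 (5 GB) in drive 9; 3 GB remain.
Put d10 (5 GB) in drive 10; 3 GB remain.
Put d11 (5 GB) in drive 11; 3 GB remain.
11 drives × 8 GB = 88 GB; used 55 GB; unused 33 GB.

33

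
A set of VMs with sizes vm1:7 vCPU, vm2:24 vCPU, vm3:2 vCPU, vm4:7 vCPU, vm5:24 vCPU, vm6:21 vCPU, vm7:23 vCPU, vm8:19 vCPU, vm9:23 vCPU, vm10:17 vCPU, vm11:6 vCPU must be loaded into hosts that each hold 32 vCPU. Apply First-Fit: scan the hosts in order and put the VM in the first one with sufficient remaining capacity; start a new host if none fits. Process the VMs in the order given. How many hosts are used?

host 1: place vm1 (7 vCPU), 25 vCPU left
host 1: place vm2 (24 vCPU), 1 vCPU left
host 2: place vm3 (2 vCPU), 30 vCPU left
host 2: place vm4 (7 vCPU), 23 vCPU left
host 3: place vm5 (24 vCPU), 8 vCPU left
host 2: place vm6 (21 vCPU), 2 vCPU left
host 4: place vm7 (23 vCPU), 9 vCPU left
host 5: place vm8 (19 vCPU), 13 vCPU left
host 6: place vm9 (23 vCPU), 9 vCPU left
host 7: place vm10 (17 vCPU), 15 vCPU left
host 3: place vm11 (6 vCPU), 2 vCPU left

7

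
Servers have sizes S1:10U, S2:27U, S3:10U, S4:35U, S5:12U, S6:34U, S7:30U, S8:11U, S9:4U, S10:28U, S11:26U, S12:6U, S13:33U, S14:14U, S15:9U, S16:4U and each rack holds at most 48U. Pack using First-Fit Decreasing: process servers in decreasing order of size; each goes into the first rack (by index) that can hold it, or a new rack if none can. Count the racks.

Sorted descending: 35, 34, 33, 30, 28, 27, 26, 14, 12, 11, 10, 10, 9, 6, 4, 4.
rack 1: place 35U, 13U left
rack 2: place 34U, 14U left
rack 3: place 33U, 15U left
rack 4: place 30U, 18U left
rack 5: place 28U, 20U left
rack 6: place 27U, 21U left
rack 7: place 26U, 22U left
rack 2: place 14U, 0U left
rack 1: place 12U, 1U left
rack 3: place 11U, 4U left
rack 4: place 10U, 8U left
rack 5: place 10U, 10U left
rack 5: place 9U, 1U left
rack 4: place 6U, 2U left
rack 3: place 4U, 0U left
rack 6: place 4U, 17U left
Final racks: [35,12] [34,14] [33,11,4] [30,10,6] [28,10,9] [27,4] [26].

7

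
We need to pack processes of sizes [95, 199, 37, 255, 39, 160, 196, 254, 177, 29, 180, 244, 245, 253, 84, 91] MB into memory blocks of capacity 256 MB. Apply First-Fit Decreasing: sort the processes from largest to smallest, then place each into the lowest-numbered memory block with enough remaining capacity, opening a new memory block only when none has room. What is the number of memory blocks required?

11 memory blocks

Sorted descending: 255, 254, 253, 245, 244, 199, 196, 180, 177, 160, 95, 91, 84, 39, 37, 29.
255 MB → memory block 1 (remaining 1 MB)
254 MB → memory block 2 (remaining 2 MB)
253 MB → memory block 3 (remaining 3 MB)
245 MB → memory block 4 (remaining 11 MB)
244 MB → memory block 5 (remaining 12 MB)
199 MB → memory block 6 (remaining 57 MB)
196 MB → memory block 7 (remaining 60 MB)
180 MB → memory block 8 (remaining 76 MB)
177 MB → memory block 9 (remaining 79 MB)
160 MB → memory block 10 (remaining 96 MB)
95 MB → memory block 10 (remaining 1 MB)
91 MB → memory block 11 (remaining 165 MB)
84 MB → memory block 11 (remaining 81 MB)
39 MB → memory block 6 (remaining 18 MB)
37 MB → memory block 7 (remaining 23 MB)
29 MB → memory block 8 (remaining 47 MB)
Final memory blocks: [255] [254] [253] [245] [244] [199,39] [196,37] [180,29] [177] [160,95] [91,84].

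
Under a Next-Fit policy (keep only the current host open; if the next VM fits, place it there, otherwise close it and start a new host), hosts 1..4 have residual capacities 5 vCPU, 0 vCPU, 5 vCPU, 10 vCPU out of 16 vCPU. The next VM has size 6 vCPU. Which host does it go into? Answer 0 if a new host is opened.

4

Next-Fit only looks at host 4, which has 10 vCPU free.
6 vCPU fits there.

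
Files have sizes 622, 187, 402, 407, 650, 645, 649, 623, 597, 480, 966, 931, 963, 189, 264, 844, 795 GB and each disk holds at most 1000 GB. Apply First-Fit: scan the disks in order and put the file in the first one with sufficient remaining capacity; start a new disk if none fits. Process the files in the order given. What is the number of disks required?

13 disks

disk 1: place 622 GB, 378 GB left
disk 1: place 187 GB, 191 GB left
disk 2: place 402 GB, 598 GB left
disk 2: place 407 GB, 191 GB left
disk 3: place 650 GB, 350 GB left
disk 4: place 645 GB, 355 GB left
disk 5: place 649 GB, 351 GB left
disk 6: place 623 GB, 377 GB left
disk 7: place 597 GB, 403 GB left
disk 8: place 480 GB, 520 GB left
disk 9: place 966 GB, 34 GB left
disk 10: place 931 GB, 69 GB left
disk 11: place 963 GB, 37 GB left
disk 1: place 189 GB, 2 GB left
disk 3: place 264 GB, 86 GB left
disk 12: place 844 GB, 156 GB left
disk 13: place 795 GB, 205 GB left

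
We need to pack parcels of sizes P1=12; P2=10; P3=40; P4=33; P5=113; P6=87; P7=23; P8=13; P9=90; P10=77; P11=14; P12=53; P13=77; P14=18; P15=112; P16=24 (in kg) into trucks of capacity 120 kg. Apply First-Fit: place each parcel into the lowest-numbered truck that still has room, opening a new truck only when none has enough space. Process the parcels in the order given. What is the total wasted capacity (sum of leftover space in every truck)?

P1 (12 kg) → truck 1 (remaining 108 kg)
P2 (10 kg) → truck 1 (remaining 98 kg)
P3 (40 kg) → truck 1 (remaining 58 kg)
P4 (33 kg) → truck 1 (remaining 25 kg)
P5 (113 kg) → truck 2 (remaining 7 kg)
P6 (87 kg) → truck 3 (remaining 33 kg)
P7 (23 kg) → truck 1 (remaining 2 kg)
P8 (13 kg) → truck 3 (remaining 20 kg)
P9 (90 kg) → truck 4 (remaining 30 kg)
P10 (77 kg) → truck 5 (remaining 43 kg)
P11 (14 kg) → truck 3 (remaining 6 kg)
P12 (53 kg) → truck 6 (remaining 67 kg)
P13 (77 kg) → truck 7 (remaining 43 kg)
P14 (18 kg) → truck 4 (remaining 12 kg)
P15 (112 kg) → truck 8 (remaining 8 kg)
P16 (24 kg) → truck 5 (remaining 19 kg)
8 trucks × 120 kg = 960 kg; used 796 kg; unused 164 kg.

164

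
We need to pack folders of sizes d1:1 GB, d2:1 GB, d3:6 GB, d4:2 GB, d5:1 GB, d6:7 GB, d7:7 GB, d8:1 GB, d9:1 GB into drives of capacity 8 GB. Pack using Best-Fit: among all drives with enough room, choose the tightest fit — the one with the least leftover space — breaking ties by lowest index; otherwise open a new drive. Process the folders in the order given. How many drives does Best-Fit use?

4 drives

drive 1: place d1 (1 GB), 7 GB left
drive 1: place d2 (1 GB), 6 GB left
drive 1: place d3 (6 GB), 0 GB left
drive 2: place d4 (2 GB), 6 GB left
drive 2: place d5 (1 GB), 5 GB left
drive 3: place d6 (7 GB), 1 GB left
drive 4: place d7 (7 GB), 1 GB left
drive 3: place d8 (1 GB), 0 GB left
drive 4: place d9 (1 GB), 0 GB left
Final drives: [1,1,6] [2,1] [7,1] [7,1].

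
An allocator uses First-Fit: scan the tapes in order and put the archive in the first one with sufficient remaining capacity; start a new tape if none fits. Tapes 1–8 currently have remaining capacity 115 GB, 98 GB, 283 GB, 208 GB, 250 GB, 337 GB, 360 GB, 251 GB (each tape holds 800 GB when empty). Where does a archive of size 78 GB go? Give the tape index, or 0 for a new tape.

Tapes with room: tape 1 (115 GB), tape 2 (98 GB), tape 3 (283 GB), tape 4 (208 GB), tape 5 (250 GB), tape 6 (337 GB), tape 7 (360 GB), tape 8 (251 GB).
The first with room is tape 1.

1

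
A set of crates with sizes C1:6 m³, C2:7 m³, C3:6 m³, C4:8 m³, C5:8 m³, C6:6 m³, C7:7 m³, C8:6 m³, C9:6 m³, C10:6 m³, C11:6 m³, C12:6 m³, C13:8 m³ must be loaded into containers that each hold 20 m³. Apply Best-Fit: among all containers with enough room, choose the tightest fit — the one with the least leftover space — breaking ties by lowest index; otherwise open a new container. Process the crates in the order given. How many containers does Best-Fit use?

5

Put C1 (6 m³) in container 1; 14 m³ remain.
Put C2 (7 m³) in container 1; 7 m³ remain.
Put C3 (6 m³) in container 1; 1 m³ remain.
Put C4 (8 m³) in container 2; 12 m³ remain.
Put C5 (8 m³) in container 2; 4 m³ remain.
Put C6 (6 m³) in container 3; 14 m³ remain.
Put C7 (7 m³) in container 3; 7 m³ remain.
Put C8 (6 m³) in container 3; 1 m³ remain.
Put C9 (6 m³) in container 4; 14 m³ remain.
Put C10 (6 m³) in container 4; 8 m³ remain.
Put C11 (6 m³) in container 4; 2 m³ remain.
Put C12 (6 m³) in container 5; 14 m³ remain.
Put C13 (8 m³) in container 5; 6 m³ remain.
Final containers: [6,7,6] [8,8] [6,7,6] [6,6,6] [6,8].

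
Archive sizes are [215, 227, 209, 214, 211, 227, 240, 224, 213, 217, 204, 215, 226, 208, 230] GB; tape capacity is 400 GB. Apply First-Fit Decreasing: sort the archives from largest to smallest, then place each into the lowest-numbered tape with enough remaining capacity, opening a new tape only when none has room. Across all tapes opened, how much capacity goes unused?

2720

Sorted descending: 240, 230, 227, 227, 226, 224, 217, 215, 215, 214, 213, 211, 209, 208, 204.
Put 240 GB in tape 1; 160 GB remain.
Put 230 GB in tape 2; 170 GB remain.
Put 227 GB in tape 3; 173 GB remain.
Put 227 GB in tape 4; 173 GB remain.
Put 226 GB in tape 5; 174 GB remain.
Put 224 GB in tape 6; 176 GB remain.
Put 217 GB in tape 7; 183 GB remain.
Put 215 GB in tape 8; 185 GB remain.
Put 215 GB in tape 9; 185 GB remain.
Put 214 GB in tape 10; 186 GB remain.
Put 213 GB in tape 11; 187 GB remain.
Put 211 GB in tape 12; 189 GB remain.
Put 209 GB in tape 13; 191 GB remain.
Put 208 GB in tape 14; 192 GB remain.
Put 204 GB in tape 15; 196 GB remain.
15 tapes × 400 GB = 6000 GB; used 3280 GB; unused 2720 GB.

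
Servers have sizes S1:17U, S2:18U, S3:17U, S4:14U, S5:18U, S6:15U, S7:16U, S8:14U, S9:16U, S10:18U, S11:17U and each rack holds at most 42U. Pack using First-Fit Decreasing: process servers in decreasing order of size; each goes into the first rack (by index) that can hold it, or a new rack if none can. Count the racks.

6 racks

Sorted descending: 18, 18, 18, 17, 17, 17, 16, 16, 15, 14, 14.
18U → rack 1 (remaining 24U)
18U → rack 1 (remaining 6U)
18U → rack 2 (remaining 24U)
17U → rack 2 (remaining 7U)
17U → rack 3 (remaining 25U)
17U → rack 3 (remaining 8U)
16U → rack 4 (remaining 26U)
16U → rack 4 (remaining 10U)
15U → rack 5 (remaining 27U)
14U → rack 5 (remaining 13U)
14U → rack 6 (remaining 28U)
Final racks: [18,18] [18,17] [17,17] [16,16] [15,14] [14].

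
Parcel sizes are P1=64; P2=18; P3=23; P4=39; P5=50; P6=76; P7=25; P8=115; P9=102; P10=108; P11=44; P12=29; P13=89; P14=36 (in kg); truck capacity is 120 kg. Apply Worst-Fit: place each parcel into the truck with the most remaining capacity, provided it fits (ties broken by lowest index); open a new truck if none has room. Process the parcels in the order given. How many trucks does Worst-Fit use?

8

Put P1 (64 kg) in truck 1; 56 kg remain.
Put P2 (18 kg) in truck 1; 38 kg remain.
Put P3 (23 kg) in truck 1; 15 kg remain.
Put P4 (39 kg) in truck 2; 81 kg remain.
Put P5 (50 kg) in truck 2; 31 kg remain.
Put P6 (76 kg) in truck 3; 44 kg remain.
Put P7 (25 kg) in truck 3; 19 kg remain.
Put P8 (115 kg) in truck 4; 5 kg remain.
Put P9 (102 kg) in truck 5; 18 kg remain.
Put P10 (108 kg) in truck 6; 12 kg remain.
Put P11 (44 kg) in truck 7; 76 kg remain.
Put P12 (29 kg) in truck 7; 47 kg remain.
Put P13 (89 kg) in truck 8; 31 kg remain.
Put P14 (36 kg) in truck 7; 11 kg remain.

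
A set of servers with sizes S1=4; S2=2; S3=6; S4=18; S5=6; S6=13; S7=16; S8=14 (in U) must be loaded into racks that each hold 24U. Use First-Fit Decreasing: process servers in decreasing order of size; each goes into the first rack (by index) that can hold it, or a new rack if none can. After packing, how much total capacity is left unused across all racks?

17

Sorted descending: 18, 16, 14, 13, 6, 6, 4, 2.
rack 1: place 18U, 6U left
rack 2: place 16U, 8U left
rack 3: place 14U, 10U left
rack 4: place 13U, 11U left
rack 1: place 6U, 0U left
rack 2: place 6U, 2U left
rack 3: place 4U, 6U left
rack 2: place 2U, 0U left
4 racks × 24U = 96U; used 79U; unused 17U.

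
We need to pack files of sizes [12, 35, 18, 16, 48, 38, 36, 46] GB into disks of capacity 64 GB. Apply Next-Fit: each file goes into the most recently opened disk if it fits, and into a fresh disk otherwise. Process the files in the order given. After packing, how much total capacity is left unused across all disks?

Put 12 GB in disk 1; 52 GB remain.
Put 35 GB in disk 1; 17 GB remain.
Put 18 GB in disk 2; 46 GB remain.
Put 16 GB in disk 2; 30 GB remain.
Put 48 GB in disk 3; 16 GB remain.
Put 38 GB in disk 4; 26 GB remain.
Put 36 GB in disk 5; 28 GB remain.
Put 46 GB in disk 6; 18 GB remain.
6 disks × 64 GB = 384 GB; used 249 GB; unused 135 GB.

135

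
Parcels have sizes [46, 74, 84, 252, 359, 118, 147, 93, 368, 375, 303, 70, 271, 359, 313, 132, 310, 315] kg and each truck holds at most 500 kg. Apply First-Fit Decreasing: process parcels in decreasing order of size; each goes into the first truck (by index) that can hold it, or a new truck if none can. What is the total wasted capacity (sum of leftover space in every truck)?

1011

Sorted descending: 375, 368, 359, 359, 315, 313, 310, 303, 271, 252, 147, 132, 118, 93, 84, 74, 70, 46.
375 kg → truck 1 (remaining 125 kg)
368 kg → truck 2 (remaining 132 kg)
359 kg → truck 3 (remaining 141 kg)
359 kg → truck 4 (remaining 141 kg)
315 kg → truck 5 (remaining 185 kg)
313 kg → truck 6 (remaining 187 kg)
310 kg → truck 7 (remaining 190 kg)
303 kg → truck 8 (remaining 197 kg)
271 kg → truck 9 (remaining 229 kg)
252 kg → truck 10 (remaining 248 kg)
147 kg → truck 5 (remaining 38 kg)
132 kg → truck 2 (remaining 0 kg)
118 kg → truck 1 (remaining 7 kg)
93 kg → truck 3 (remaining 48 kg)
84 kg → truck 4 (remaining 57 kg)
74 kg → truck 6 (remaining 113 kg)
70 kg → truck 6 (remaining 43 kg)
46 kg → truck 3 (remaining 2 kg)
10 trucks × 500 kg = 5000 kg; used 3989 kg; unused 1011 kg.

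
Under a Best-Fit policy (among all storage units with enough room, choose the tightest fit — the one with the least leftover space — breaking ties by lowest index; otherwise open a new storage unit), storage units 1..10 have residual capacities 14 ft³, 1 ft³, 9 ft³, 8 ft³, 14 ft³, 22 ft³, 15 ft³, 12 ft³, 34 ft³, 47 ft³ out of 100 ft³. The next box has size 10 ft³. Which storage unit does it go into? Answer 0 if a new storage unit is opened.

8

Storage units with room: storage unit 1 (14 ft³), storage unit 5 (14 ft³), storage unit 6 (22 ft³), storage unit 7 (15 ft³), storage unit 8 (12 ft³), storage unit 9 (34 ft³), storage unit 10 (47 ft³).
Tightest fit is storage unit 8 with 12 ft³ free.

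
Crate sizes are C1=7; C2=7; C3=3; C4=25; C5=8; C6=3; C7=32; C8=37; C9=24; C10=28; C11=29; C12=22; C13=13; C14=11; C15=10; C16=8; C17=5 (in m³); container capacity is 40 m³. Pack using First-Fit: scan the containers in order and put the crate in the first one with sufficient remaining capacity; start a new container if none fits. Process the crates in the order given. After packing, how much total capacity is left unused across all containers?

48

container 1: place C1 (7 m³), 33 m³ left
container 1: place C2 (7 m³), 26 m³ left
container 1: place C3 (3 m³), 23 m³ left
container 2: place C4 (25 m³), 15 m³ left
container 1: place C5 (8 m³), 15 m³ left
container 1: place C6 (3 m³), 12 m³ left
container 3: place C7 (32 m³), 8 m³ left
container 4: place C8 (37 m³), 3 m³ left
container 5: place C9 (24 m³), 16 m³ left
container 6: place C10 (28 m³), 12 m³ left
container 7: place C11 (29 m³), 11 m³ left
container 8: place C12 (22 m³), 18 m³ left
container 2: place C13 (13 m³), 2 m³ left
container 1: place C14 (11 m³), 1 m³ left
container 5: place C15 (10 m³), 6 m³ left
container 3: place C16 (8 m³), 0 m³ left
container 5: place C17 (5 m³), 1 m³ left
8 containers × 40 m³ = 320 m³; used 272 m³; unused 48 m³.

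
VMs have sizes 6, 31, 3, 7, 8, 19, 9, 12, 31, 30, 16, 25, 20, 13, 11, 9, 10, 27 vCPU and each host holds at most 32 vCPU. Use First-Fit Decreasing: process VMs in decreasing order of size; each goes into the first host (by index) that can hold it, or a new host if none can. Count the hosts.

10 hosts

Sorted descending: 31, 31, 30, 27, 25, 20, 19, 16, 13, 12, 11, 10, 9, 9, 8, 7, 6, 3.
31 vCPU → host 1 (remaining 1 vCPU)
31 vCPU → host 2 (remaining 1 vCPU)
30 vCPU → host 3 (remaining 2 vCPU)
27 vCPU → host 4 (remaining 5 vCPU)
25 vCPU → host 5 (remaining 7 vCPU)
20 vCPU → host 6 (remaining 12 vCPU)
19 vCPU → host 7 (remaining 13 vCPU)
16 vCPU → host 8 (remaining 16 vCPU)
13 vCPU → host 7 (remaining 0 vCPU)
12 vCPU → host 6 (remaining 0 vCPU)
11 vCPU → host 8 (remaining 5 vCPU)
10 vCPU → host 9 (remaining 22 vCPU)
9 vCPU → host 9 (remaining 13 vCPU)
9 vCPU → host 9 (remaining 4 vCPU)
8 vCPU → host 10 (remaining 24 vCPU)
7 vCPU → host 5 (remaining 0 vCPU)
6 vCPU → host 10 (remaining 18 vCPU)
3 vCPU → host 4 (remaining 2 vCPU)
Final hosts: [31] [31] [30] [27,3] [25,7] [20,12] [19,13] [16,11] [10,9,9] [8,6].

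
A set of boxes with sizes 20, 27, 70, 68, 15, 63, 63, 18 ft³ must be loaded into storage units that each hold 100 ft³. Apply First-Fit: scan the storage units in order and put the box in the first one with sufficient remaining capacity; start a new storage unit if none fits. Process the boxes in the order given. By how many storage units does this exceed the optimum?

First-Fit: [20,27,15,18] [70] [68] [63] [63] → 5 storage units.
Total size 344 ft³; any packing needs at least ⌈344/100⌉ = 4 storage units.
An optimal packing achieves that bound: [70,27] [68,20] [63,18,15] [63] → 4 storage units.
Excess: 5 − 4 = 1.

1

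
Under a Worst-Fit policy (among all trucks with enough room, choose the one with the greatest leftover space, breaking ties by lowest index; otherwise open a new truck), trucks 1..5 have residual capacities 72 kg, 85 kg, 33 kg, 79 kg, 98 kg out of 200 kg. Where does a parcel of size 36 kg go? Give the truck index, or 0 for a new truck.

5

Trucks with room: truck 1 (72 kg), truck 2 (85 kg), truck 4 (79 kg), truck 5 (98 kg).
Most room is truck 5 with 98 kg free.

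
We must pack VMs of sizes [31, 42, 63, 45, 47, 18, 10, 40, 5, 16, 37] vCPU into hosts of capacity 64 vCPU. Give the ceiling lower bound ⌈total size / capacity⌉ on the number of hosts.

Total size = 31 + 42 + 63 + 45 + 47 + 18 + 10 + 40 + 5 + 16 + 37 = 354 vCPU.
⌈354 / 64⌉ = 6.

6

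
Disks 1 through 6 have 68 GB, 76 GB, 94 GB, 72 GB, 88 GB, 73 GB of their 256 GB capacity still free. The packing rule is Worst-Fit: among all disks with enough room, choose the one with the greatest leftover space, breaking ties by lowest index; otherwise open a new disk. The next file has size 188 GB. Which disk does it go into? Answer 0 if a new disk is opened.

No disk has ≥ 188 GB free, so a new disk is opened.

0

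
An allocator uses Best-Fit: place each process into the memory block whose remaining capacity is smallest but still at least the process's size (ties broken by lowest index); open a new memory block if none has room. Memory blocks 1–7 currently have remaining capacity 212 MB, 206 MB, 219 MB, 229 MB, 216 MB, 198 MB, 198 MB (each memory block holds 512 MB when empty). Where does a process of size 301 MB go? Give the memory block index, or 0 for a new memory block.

0

No memory block has ≥ 301 MB free, so a new memory block is opened.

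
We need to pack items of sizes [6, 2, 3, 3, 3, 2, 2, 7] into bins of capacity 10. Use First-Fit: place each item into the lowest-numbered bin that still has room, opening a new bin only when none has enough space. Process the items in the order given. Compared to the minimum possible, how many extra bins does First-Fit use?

First-Fit: [6,2,2] [3,3,3] [2,7] → 3 bins.
Total size 28; any packing needs at least ⌈28/10⌉ = 3 bins.
So 3 is already optimal.

0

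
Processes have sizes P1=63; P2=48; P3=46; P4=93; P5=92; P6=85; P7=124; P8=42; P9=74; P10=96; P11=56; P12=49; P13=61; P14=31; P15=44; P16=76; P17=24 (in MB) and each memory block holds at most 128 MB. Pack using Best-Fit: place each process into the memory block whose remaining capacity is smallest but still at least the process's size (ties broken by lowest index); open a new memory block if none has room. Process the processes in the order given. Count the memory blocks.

10

Put P1 (63 MB) in memory block 1; 65 MB remain.
Put P2 (48 MB) in memory block 1; 17 MB remain.
Put P3 (46 MB) in memory block 2; 82 MB remain.
Put P4 (93 MB) in memory block 3; 35 MB remain.
Put P5 (92 MB) in memory block 4; 36 MB remain.
Put P6 (85 MB) in memory block 5; 43 MB remain.
Put P7 (124 MB) in memory block 6; 4 MB remain.
Put P8 (42 MB) in memory block 5; 1 MB remain.
Put P9 (74 MB) in memory block 2; 8 MB remain.
Put P10 (96 MB) in memory block 7; 32 MB remain.
Put P11 (56 MB) in memory block 8; 72 MB remain.
Put P12 (49 MB) in memory block 8; 23 MB remain.
Put P13 (61 MB) in memory block 9; 67 MB remain.
Put P14 (31 MB) in memory block 7; 1 MB remain.
Put P15 (44 MB) in memory block 9; 23 MB remain.
Put P16 (76 MB) in memory block 10; 52 MB remain.
Put P17 (24 MB) in memory block 3; 11 MB remain.
Final memory blocks: [63,48] [46,74] [93,24] [92] [85,42] [124] [96,31] [56,49] [61,44] [76].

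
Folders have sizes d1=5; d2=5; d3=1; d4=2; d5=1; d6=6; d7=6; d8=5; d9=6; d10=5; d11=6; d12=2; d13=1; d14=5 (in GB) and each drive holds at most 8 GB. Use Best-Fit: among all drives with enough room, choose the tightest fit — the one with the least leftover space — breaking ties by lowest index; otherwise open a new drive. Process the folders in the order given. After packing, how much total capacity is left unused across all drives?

Put d1 (5 GB) in drive 1; 3 GB remain.
Put d2 (5 GB) in drive 2; 3 GB remain.
Put d3 (1 GB) in drive 1; 2 GB remain.
Put d4 (2 GB) in drive 1; 0 GB remain.
Put d5 (1 GB) in drive 2; 2 GB remain.
Put d6 (6 GB) in drive 3; 2 GB remain.
Put d7 (6 GB) in drive 4; 2 GB remain.
Put d8 (5 GB) in drive 5; 3 GB remain.
Put d9 (6 GB) in drive 6; 2 GB remain.
Put d10 (5 GB) in drive 7; 3 GB remain.
Put d11 (6 GB) in drive 8; 2 GB remain.
Put d12 (2 GB) in drive 2; 0 GB remain.
Put d13 (1 GB) in drive 3; 1 GB remain.
Put d14 (5 GB) in drive 9; 3 GB remain.
9 drives × 8 GB = 72 GB; used 56 GB; unused 16 GB.

16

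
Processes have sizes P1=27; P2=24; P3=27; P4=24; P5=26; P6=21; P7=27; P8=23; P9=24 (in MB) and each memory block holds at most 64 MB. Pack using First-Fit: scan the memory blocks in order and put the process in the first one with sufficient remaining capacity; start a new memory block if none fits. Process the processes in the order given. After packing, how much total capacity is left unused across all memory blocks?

97

memory block 1: place P1 (27 MB), 37 MB left
memory block 1: place P2 (24 MB), 13 MB left
memory block 2: place P3 (27 MB), 37 MB left
memory block 2: place P4 (24 MB), 13 MB left
memory block 3: place P5 (26 MB), 38 MB left
memory block 3: place P6 (21 MB), 17 MB left
memory block 4: place P7 (27 MB), 37 MB left
memory block 4: place P8 (23 MB), 14 MB left
memory block 5: place P9 (24 MB), 40 MB left
5 memory blocks × 64 MB = 320 MB; used 223 MB; unused 97 MB.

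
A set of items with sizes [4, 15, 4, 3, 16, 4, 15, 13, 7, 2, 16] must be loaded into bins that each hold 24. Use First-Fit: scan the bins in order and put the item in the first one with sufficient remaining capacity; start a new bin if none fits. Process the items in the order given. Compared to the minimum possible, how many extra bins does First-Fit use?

0

First-Fit: [4,15,4] [3,16,4] [15,7,2] [13] [16] → 5 bins.
Total size 99; any packing needs at least ⌈99/24⌉ = 5 bins.
So 5 is already optimal.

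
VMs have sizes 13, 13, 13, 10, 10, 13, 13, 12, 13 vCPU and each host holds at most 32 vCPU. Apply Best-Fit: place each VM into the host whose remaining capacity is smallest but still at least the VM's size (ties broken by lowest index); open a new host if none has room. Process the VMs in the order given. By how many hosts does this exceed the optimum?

1

Best-Fit: [13,13] [13,10] [10,13] [13,12] [13] → 5 hosts.
Total size 110 vCPU; any packing needs at least ⌈110/32⌉ = 4 hosts.
An optimal packing achieves that bound: [13,13] [13,13] [13,13] [12,10,10] → 4 hosts.
Excess: 5 − 4 = 1.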